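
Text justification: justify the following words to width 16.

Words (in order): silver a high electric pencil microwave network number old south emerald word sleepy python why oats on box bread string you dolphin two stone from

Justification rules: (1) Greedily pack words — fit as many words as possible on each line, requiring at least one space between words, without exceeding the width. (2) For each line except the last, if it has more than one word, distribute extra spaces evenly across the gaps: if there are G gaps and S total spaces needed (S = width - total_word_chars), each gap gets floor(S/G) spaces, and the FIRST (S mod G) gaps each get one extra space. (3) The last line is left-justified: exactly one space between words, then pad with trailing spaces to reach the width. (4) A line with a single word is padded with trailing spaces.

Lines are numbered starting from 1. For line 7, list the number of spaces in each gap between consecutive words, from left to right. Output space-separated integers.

Answer: 4

Derivation:
Line 1: ['silver', 'a', 'high'] (min_width=13, slack=3)
Line 2: ['electric', 'pencil'] (min_width=15, slack=1)
Line 3: ['microwave'] (min_width=9, slack=7)
Line 4: ['network', 'number'] (min_width=14, slack=2)
Line 5: ['old', 'south'] (min_width=9, slack=7)
Line 6: ['emerald', 'word'] (min_width=12, slack=4)
Line 7: ['sleepy', 'python'] (min_width=13, slack=3)
Line 8: ['why', 'oats', 'on', 'box'] (min_width=15, slack=1)
Line 9: ['bread', 'string', 'you'] (min_width=16, slack=0)
Line 10: ['dolphin', 'two'] (min_width=11, slack=5)
Line 11: ['stone', 'from'] (min_width=10, slack=6)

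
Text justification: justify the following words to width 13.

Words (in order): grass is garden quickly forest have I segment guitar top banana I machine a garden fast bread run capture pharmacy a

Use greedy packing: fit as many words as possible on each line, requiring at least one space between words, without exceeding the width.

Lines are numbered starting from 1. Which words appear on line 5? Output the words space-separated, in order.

Answer: segment

Derivation:
Line 1: ['grass', 'is'] (min_width=8, slack=5)
Line 2: ['garden'] (min_width=6, slack=7)
Line 3: ['quickly'] (min_width=7, slack=6)
Line 4: ['forest', 'have', 'I'] (min_width=13, slack=0)
Line 5: ['segment'] (min_width=7, slack=6)
Line 6: ['guitar', 'top'] (min_width=10, slack=3)
Line 7: ['banana', 'I'] (min_width=8, slack=5)
Line 8: ['machine', 'a'] (min_width=9, slack=4)
Line 9: ['garden', 'fast'] (min_width=11, slack=2)
Line 10: ['bread', 'run'] (min_width=9, slack=4)
Line 11: ['capture'] (min_width=7, slack=6)
Line 12: ['pharmacy', 'a'] (min_width=10, slack=3)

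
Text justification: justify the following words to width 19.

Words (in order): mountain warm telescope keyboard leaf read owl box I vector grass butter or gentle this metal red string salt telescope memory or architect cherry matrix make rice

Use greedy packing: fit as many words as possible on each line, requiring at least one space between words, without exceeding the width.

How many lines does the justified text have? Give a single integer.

Answer: 10

Derivation:
Line 1: ['mountain', 'warm'] (min_width=13, slack=6)
Line 2: ['telescope', 'keyboard'] (min_width=18, slack=1)
Line 3: ['leaf', 'read', 'owl', 'box', 'I'] (min_width=19, slack=0)
Line 4: ['vector', 'grass', 'butter'] (min_width=19, slack=0)
Line 5: ['or', 'gentle', 'this'] (min_width=14, slack=5)
Line 6: ['metal', 'red', 'string'] (min_width=16, slack=3)
Line 7: ['salt', 'telescope'] (min_width=14, slack=5)
Line 8: ['memory', 'or', 'architect'] (min_width=19, slack=0)
Line 9: ['cherry', 'matrix', 'make'] (min_width=18, slack=1)
Line 10: ['rice'] (min_width=4, slack=15)
Total lines: 10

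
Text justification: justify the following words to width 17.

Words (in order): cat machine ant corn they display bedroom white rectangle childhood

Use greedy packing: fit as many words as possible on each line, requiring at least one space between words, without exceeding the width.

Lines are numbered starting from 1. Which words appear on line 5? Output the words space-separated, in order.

Answer: childhood

Derivation:
Line 1: ['cat', 'machine', 'ant'] (min_width=15, slack=2)
Line 2: ['corn', 'they', 'display'] (min_width=17, slack=0)
Line 3: ['bedroom', 'white'] (min_width=13, slack=4)
Line 4: ['rectangle'] (min_width=9, slack=8)
Line 5: ['childhood'] (min_width=9, slack=8)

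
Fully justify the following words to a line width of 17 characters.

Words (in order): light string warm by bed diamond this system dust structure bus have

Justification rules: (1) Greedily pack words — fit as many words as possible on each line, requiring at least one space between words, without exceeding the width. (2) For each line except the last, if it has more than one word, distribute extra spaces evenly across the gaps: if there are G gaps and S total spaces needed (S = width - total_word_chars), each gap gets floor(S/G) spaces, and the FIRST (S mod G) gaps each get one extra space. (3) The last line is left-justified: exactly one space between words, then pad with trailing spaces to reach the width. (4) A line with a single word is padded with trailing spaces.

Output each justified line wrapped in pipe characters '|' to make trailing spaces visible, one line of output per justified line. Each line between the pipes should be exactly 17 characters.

Answer: |light string warm|
|by   bed  diamond|
|this  system dust|
|structure     bus|
|have             |

Derivation:
Line 1: ['light', 'string', 'warm'] (min_width=17, slack=0)
Line 2: ['by', 'bed', 'diamond'] (min_width=14, slack=3)
Line 3: ['this', 'system', 'dust'] (min_width=16, slack=1)
Line 4: ['structure', 'bus'] (min_width=13, slack=4)
Line 5: ['have'] (min_width=4, slack=13)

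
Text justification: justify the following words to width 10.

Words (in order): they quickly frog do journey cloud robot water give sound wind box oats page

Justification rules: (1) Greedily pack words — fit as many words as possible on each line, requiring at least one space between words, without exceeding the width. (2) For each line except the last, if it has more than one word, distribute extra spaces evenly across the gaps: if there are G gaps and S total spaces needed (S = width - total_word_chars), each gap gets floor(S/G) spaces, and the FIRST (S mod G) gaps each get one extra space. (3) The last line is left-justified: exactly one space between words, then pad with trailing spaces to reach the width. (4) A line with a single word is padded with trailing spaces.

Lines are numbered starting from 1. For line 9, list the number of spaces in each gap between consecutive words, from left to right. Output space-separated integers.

Line 1: ['they'] (min_width=4, slack=6)
Line 2: ['quickly'] (min_width=7, slack=3)
Line 3: ['frog', 'do'] (min_width=7, slack=3)
Line 4: ['journey'] (min_width=7, slack=3)
Line 5: ['cloud'] (min_width=5, slack=5)
Line 6: ['robot'] (min_width=5, slack=5)
Line 7: ['water', 'give'] (min_width=10, slack=0)
Line 8: ['sound', 'wind'] (min_width=10, slack=0)
Line 9: ['box', 'oats'] (min_width=8, slack=2)
Line 10: ['page'] (min_width=4, slack=6)

Answer: 3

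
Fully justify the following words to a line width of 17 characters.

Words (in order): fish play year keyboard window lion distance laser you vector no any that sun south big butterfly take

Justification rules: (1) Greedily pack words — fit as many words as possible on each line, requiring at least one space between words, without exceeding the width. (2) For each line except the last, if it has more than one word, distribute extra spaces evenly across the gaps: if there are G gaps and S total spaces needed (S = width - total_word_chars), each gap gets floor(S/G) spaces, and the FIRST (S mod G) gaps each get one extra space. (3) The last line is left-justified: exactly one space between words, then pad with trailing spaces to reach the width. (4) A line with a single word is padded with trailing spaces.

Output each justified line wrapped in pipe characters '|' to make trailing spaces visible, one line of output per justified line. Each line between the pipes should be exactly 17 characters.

Answer: |fish   play  year|
|keyboard   window|
|lion     distance|
|laser  you vector|
|no  any  that sun|
|south         big|
|butterfly take   |

Derivation:
Line 1: ['fish', 'play', 'year'] (min_width=14, slack=3)
Line 2: ['keyboard', 'window'] (min_width=15, slack=2)
Line 3: ['lion', 'distance'] (min_width=13, slack=4)
Line 4: ['laser', 'you', 'vector'] (min_width=16, slack=1)
Line 5: ['no', 'any', 'that', 'sun'] (min_width=15, slack=2)
Line 6: ['south', 'big'] (min_width=9, slack=8)
Line 7: ['butterfly', 'take'] (min_width=14, slack=3)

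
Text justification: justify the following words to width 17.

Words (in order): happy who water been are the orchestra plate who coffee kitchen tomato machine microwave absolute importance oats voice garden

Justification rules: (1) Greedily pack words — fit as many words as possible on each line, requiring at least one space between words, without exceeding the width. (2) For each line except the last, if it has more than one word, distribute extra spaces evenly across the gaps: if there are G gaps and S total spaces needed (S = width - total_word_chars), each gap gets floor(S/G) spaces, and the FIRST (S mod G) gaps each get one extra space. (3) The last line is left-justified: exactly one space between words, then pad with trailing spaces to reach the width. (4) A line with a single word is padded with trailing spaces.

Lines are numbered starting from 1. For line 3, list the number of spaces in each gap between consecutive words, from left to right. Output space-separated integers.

Line 1: ['happy', 'who', 'water'] (min_width=15, slack=2)
Line 2: ['been', 'are', 'the'] (min_width=12, slack=5)
Line 3: ['orchestra', 'plate'] (min_width=15, slack=2)
Line 4: ['who', 'coffee'] (min_width=10, slack=7)
Line 5: ['kitchen', 'tomato'] (min_width=14, slack=3)
Line 6: ['machine', 'microwave'] (min_width=17, slack=0)
Line 7: ['absolute'] (min_width=8, slack=9)
Line 8: ['importance', 'oats'] (min_width=15, slack=2)
Line 9: ['voice', 'garden'] (min_width=12, slack=5)

Answer: 3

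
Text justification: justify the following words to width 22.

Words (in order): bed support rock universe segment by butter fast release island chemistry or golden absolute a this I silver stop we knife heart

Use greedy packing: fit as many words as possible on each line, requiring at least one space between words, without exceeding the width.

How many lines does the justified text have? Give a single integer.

Answer: 7

Derivation:
Line 1: ['bed', 'support', 'rock'] (min_width=16, slack=6)
Line 2: ['universe', 'segment', 'by'] (min_width=19, slack=3)
Line 3: ['butter', 'fast', 'release'] (min_width=19, slack=3)
Line 4: ['island', 'chemistry', 'or'] (min_width=19, slack=3)
Line 5: ['golden', 'absolute', 'a', 'this'] (min_width=22, slack=0)
Line 6: ['I', 'silver', 'stop', 'we', 'knife'] (min_width=22, slack=0)
Line 7: ['heart'] (min_width=5, slack=17)
Total lines: 7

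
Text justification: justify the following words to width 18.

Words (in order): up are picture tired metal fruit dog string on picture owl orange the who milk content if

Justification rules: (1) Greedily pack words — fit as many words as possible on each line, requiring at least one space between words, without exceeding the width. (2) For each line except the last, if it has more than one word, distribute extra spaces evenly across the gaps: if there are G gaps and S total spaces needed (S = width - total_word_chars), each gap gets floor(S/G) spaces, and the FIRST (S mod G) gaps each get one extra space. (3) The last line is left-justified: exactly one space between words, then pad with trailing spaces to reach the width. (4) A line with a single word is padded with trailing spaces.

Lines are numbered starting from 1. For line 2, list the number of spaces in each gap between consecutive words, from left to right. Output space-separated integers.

Answer: 2 1

Derivation:
Line 1: ['up', 'are', 'picture'] (min_width=14, slack=4)
Line 2: ['tired', 'metal', 'fruit'] (min_width=17, slack=1)
Line 3: ['dog', 'string', 'on'] (min_width=13, slack=5)
Line 4: ['picture', 'owl', 'orange'] (min_width=18, slack=0)
Line 5: ['the', 'who', 'milk'] (min_width=12, slack=6)
Line 6: ['content', 'if'] (min_width=10, slack=8)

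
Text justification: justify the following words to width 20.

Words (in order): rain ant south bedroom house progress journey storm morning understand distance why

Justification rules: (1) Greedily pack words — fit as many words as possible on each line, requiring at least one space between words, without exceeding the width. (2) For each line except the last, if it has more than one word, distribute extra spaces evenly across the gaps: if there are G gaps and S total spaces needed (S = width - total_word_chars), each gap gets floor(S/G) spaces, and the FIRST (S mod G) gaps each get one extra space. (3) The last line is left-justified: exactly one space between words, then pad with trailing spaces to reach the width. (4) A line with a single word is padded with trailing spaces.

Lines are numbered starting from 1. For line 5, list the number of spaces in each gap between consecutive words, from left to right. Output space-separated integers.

Answer: 2

Derivation:
Line 1: ['rain', 'ant', 'south'] (min_width=14, slack=6)
Line 2: ['bedroom', 'house'] (min_width=13, slack=7)
Line 3: ['progress', 'journey'] (min_width=16, slack=4)
Line 4: ['storm', 'morning'] (min_width=13, slack=7)
Line 5: ['understand', 'distance'] (min_width=19, slack=1)
Line 6: ['why'] (min_width=3, slack=17)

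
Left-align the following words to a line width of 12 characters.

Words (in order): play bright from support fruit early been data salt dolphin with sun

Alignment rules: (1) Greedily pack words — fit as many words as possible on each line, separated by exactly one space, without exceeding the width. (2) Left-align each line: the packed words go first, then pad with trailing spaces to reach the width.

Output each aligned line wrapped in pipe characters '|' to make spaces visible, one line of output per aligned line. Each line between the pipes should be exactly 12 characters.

Answer: |play bright |
|from support|
|fruit early |
|been data   |
|salt dolphin|
|with sun    |

Derivation:
Line 1: ['play', 'bright'] (min_width=11, slack=1)
Line 2: ['from', 'support'] (min_width=12, slack=0)
Line 3: ['fruit', 'early'] (min_width=11, slack=1)
Line 4: ['been', 'data'] (min_width=9, slack=3)
Line 5: ['salt', 'dolphin'] (min_width=12, slack=0)
Line 6: ['with', 'sun'] (min_width=8, slack=4)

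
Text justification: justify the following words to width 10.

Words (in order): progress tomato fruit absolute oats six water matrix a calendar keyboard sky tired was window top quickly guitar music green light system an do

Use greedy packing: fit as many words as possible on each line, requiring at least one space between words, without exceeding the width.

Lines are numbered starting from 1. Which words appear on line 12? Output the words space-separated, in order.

Answer: top

Derivation:
Line 1: ['progress'] (min_width=8, slack=2)
Line 2: ['tomato'] (min_width=6, slack=4)
Line 3: ['fruit'] (min_width=5, slack=5)
Line 4: ['absolute'] (min_width=8, slack=2)
Line 5: ['oats', 'six'] (min_width=8, slack=2)
Line 6: ['water'] (min_width=5, slack=5)
Line 7: ['matrix', 'a'] (min_width=8, slack=2)
Line 8: ['calendar'] (min_width=8, slack=2)
Line 9: ['keyboard'] (min_width=8, slack=2)
Line 10: ['sky', 'tired'] (min_width=9, slack=1)
Line 11: ['was', 'window'] (min_width=10, slack=0)
Line 12: ['top'] (min_width=3, slack=7)
Line 13: ['quickly'] (min_width=7, slack=3)
Line 14: ['guitar'] (min_width=6, slack=4)
Line 15: ['music'] (min_width=5, slack=5)
Line 16: ['green'] (min_width=5, slack=5)
Line 17: ['light'] (min_width=5, slack=5)
Line 18: ['system', 'an'] (min_width=9, slack=1)
Line 19: ['do'] (min_width=2, slack=8)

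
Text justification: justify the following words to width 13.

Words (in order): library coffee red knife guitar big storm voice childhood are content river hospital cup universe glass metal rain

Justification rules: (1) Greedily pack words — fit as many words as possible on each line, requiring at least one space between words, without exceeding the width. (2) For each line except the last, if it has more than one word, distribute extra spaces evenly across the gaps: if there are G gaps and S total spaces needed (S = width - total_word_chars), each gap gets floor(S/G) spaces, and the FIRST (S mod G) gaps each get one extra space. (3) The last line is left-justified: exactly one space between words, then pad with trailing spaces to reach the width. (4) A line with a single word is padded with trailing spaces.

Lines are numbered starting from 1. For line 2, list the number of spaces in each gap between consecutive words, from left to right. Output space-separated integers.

Line 1: ['library'] (min_width=7, slack=6)
Line 2: ['coffee', 'red'] (min_width=10, slack=3)
Line 3: ['knife', 'guitar'] (min_width=12, slack=1)
Line 4: ['big', 'storm'] (min_width=9, slack=4)
Line 5: ['voice'] (min_width=5, slack=8)
Line 6: ['childhood', 'are'] (min_width=13, slack=0)
Line 7: ['content', 'river'] (min_width=13, slack=0)
Line 8: ['hospital', 'cup'] (min_width=12, slack=1)
Line 9: ['universe'] (min_width=8, slack=5)
Line 10: ['glass', 'metal'] (min_width=11, slack=2)
Line 11: ['rain'] (min_width=4, slack=9)

Answer: 4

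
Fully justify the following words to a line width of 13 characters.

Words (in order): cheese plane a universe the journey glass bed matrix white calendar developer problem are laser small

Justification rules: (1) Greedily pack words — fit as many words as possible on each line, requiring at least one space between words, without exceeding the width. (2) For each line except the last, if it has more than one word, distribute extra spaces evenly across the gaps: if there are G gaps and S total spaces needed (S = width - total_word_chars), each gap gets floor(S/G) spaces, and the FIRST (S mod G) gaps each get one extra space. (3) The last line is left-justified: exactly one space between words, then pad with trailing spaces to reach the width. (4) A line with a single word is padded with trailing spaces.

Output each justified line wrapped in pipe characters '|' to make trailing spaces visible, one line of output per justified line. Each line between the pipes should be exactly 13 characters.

Answer: |cheese  plane|
|a    universe|
|the   journey|
|glass     bed|
|matrix  white|
|calendar     |
|developer    |
|problem   are|
|laser small  |

Derivation:
Line 1: ['cheese', 'plane'] (min_width=12, slack=1)
Line 2: ['a', 'universe'] (min_width=10, slack=3)
Line 3: ['the', 'journey'] (min_width=11, slack=2)
Line 4: ['glass', 'bed'] (min_width=9, slack=4)
Line 5: ['matrix', 'white'] (min_width=12, slack=1)
Line 6: ['calendar'] (min_width=8, slack=5)
Line 7: ['developer'] (min_width=9, slack=4)
Line 8: ['problem', 'are'] (min_width=11, slack=2)
Line 9: ['laser', 'small'] (min_width=11, slack=2)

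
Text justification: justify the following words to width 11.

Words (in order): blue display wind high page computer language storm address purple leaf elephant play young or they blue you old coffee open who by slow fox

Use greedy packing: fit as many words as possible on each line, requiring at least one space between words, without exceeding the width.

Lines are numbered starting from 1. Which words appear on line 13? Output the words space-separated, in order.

Answer: blue you

Derivation:
Line 1: ['blue'] (min_width=4, slack=7)
Line 2: ['display'] (min_width=7, slack=4)
Line 3: ['wind', 'high'] (min_width=9, slack=2)
Line 4: ['page'] (min_width=4, slack=7)
Line 5: ['computer'] (min_width=8, slack=3)
Line 6: ['language'] (min_width=8, slack=3)
Line 7: ['storm'] (min_width=5, slack=6)
Line 8: ['address'] (min_width=7, slack=4)
Line 9: ['purple', 'leaf'] (min_width=11, slack=0)
Line 10: ['elephant'] (min_width=8, slack=3)
Line 11: ['play', 'young'] (min_width=10, slack=1)
Line 12: ['or', 'they'] (min_width=7, slack=4)
Line 13: ['blue', 'you'] (min_width=8, slack=3)
Line 14: ['old', 'coffee'] (min_width=10, slack=1)
Line 15: ['open', 'who', 'by'] (min_width=11, slack=0)
Line 16: ['slow', 'fox'] (min_width=8, slack=3)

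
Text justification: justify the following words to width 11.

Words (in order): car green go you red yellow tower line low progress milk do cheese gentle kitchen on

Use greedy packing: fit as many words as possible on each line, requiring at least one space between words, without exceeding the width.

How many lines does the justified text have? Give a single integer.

Answer: 10

Derivation:
Line 1: ['car', 'green'] (min_width=9, slack=2)
Line 2: ['go', 'you', 'red'] (min_width=10, slack=1)
Line 3: ['yellow'] (min_width=6, slack=5)
Line 4: ['tower', 'line'] (min_width=10, slack=1)
Line 5: ['low'] (min_width=3, slack=8)
Line 6: ['progress'] (min_width=8, slack=3)
Line 7: ['milk', 'do'] (min_width=7, slack=4)
Line 8: ['cheese'] (min_width=6, slack=5)
Line 9: ['gentle'] (min_width=6, slack=5)
Line 10: ['kitchen', 'on'] (min_width=10, slack=1)
Total lines: 10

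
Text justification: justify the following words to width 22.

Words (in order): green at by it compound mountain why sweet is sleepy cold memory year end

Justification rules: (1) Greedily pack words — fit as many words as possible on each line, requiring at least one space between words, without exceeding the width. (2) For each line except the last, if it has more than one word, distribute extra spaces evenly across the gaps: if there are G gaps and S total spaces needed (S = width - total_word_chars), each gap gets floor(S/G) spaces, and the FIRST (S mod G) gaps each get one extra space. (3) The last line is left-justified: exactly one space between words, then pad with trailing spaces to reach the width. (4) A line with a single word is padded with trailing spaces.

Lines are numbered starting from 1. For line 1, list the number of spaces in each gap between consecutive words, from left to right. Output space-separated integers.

Answer: 4 4 3

Derivation:
Line 1: ['green', 'at', 'by', 'it'] (min_width=14, slack=8)
Line 2: ['compound', 'mountain', 'why'] (min_width=21, slack=1)
Line 3: ['sweet', 'is', 'sleepy', 'cold'] (min_width=20, slack=2)
Line 4: ['memory', 'year', 'end'] (min_width=15, slack=7)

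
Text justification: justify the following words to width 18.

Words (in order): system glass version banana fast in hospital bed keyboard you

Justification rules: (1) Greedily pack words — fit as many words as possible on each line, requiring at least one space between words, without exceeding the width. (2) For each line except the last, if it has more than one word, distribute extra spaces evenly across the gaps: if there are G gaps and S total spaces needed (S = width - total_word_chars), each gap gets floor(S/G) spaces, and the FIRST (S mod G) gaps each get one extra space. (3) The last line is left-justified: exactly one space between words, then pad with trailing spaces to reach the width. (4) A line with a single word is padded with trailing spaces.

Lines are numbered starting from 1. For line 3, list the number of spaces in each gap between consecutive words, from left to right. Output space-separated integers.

Line 1: ['system', 'glass'] (min_width=12, slack=6)
Line 2: ['version', 'banana'] (min_width=14, slack=4)
Line 3: ['fast', 'in', 'hospital'] (min_width=16, slack=2)
Line 4: ['bed', 'keyboard', 'you'] (min_width=16, slack=2)

Answer: 2 2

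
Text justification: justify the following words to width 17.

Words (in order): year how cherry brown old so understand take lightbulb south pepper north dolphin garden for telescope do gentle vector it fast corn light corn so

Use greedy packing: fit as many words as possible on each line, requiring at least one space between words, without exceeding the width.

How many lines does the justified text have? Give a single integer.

Answer: 10

Derivation:
Line 1: ['year', 'how', 'cherry'] (min_width=15, slack=2)
Line 2: ['brown', 'old', 'so'] (min_width=12, slack=5)
Line 3: ['understand', 'take'] (min_width=15, slack=2)
Line 4: ['lightbulb', 'south'] (min_width=15, slack=2)
Line 5: ['pepper', 'north'] (min_width=12, slack=5)
Line 6: ['dolphin', 'garden'] (min_width=14, slack=3)
Line 7: ['for', 'telescope', 'do'] (min_width=16, slack=1)
Line 8: ['gentle', 'vector', 'it'] (min_width=16, slack=1)
Line 9: ['fast', 'corn', 'light'] (min_width=15, slack=2)
Line 10: ['corn', 'so'] (min_width=7, slack=10)
Total lines: 10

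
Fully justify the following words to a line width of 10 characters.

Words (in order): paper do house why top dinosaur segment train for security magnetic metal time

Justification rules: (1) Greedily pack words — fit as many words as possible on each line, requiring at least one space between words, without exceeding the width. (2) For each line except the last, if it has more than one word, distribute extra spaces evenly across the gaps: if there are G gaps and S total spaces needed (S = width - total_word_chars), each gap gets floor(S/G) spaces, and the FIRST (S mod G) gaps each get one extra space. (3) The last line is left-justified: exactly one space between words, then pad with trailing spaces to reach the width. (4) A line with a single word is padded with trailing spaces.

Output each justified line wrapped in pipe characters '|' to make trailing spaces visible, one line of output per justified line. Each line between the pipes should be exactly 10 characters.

Answer: |paper   do|
|house  why|
|top       |
|dinosaur  |
|segment   |
|train  for|
|security  |
|magnetic  |
|metal time|

Derivation:
Line 1: ['paper', 'do'] (min_width=8, slack=2)
Line 2: ['house', 'why'] (min_width=9, slack=1)
Line 3: ['top'] (min_width=3, slack=7)
Line 4: ['dinosaur'] (min_width=8, slack=2)
Line 5: ['segment'] (min_width=7, slack=3)
Line 6: ['train', 'for'] (min_width=9, slack=1)
Line 7: ['security'] (min_width=8, slack=2)
Line 8: ['magnetic'] (min_width=8, slack=2)
Line 9: ['metal', 'time'] (min_width=10, slack=0)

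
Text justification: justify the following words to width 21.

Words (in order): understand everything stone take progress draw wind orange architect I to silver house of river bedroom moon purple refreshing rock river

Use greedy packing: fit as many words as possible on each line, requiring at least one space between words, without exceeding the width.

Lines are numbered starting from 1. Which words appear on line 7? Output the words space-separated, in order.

Answer: refreshing rock river

Derivation:
Line 1: ['understand', 'everything'] (min_width=21, slack=0)
Line 2: ['stone', 'take', 'progress'] (min_width=19, slack=2)
Line 3: ['draw', 'wind', 'orange'] (min_width=16, slack=5)
Line 4: ['architect', 'I', 'to', 'silver'] (min_width=21, slack=0)
Line 5: ['house', 'of', 'river'] (min_width=14, slack=7)
Line 6: ['bedroom', 'moon', 'purple'] (min_width=19, slack=2)
Line 7: ['refreshing', 'rock', 'river'] (min_width=21, slack=0)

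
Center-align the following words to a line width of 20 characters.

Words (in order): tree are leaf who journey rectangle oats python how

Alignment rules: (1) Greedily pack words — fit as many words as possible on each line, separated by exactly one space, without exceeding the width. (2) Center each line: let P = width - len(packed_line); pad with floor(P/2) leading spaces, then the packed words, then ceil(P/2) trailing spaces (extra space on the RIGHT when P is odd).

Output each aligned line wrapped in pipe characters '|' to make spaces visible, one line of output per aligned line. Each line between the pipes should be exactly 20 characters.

Line 1: ['tree', 'are', 'leaf', 'who'] (min_width=17, slack=3)
Line 2: ['journey', 'rectangle'] (min_width=17, slack=3)
Line 3: ['oats', 'python', 'how'] (min_width=15, slack=5)

Answer: | tree are leaf who  |
| journey rectangle  |
|  oats python how   |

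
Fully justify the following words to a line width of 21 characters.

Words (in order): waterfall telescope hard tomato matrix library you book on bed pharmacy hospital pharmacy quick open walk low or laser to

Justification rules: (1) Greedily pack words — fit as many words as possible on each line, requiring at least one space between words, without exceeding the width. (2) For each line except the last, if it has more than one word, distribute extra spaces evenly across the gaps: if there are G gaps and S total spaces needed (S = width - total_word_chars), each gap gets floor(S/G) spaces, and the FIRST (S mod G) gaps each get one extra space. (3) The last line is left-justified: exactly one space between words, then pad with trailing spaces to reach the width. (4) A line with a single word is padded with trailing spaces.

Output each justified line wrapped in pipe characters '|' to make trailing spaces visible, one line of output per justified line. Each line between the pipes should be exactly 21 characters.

Line 1: ['waterfall', 'telescope'] (min_width=19, slack=2)
Line 2: ['hard', 'tomato', 'matrix'] (min_width=18, slack=3)
Line 3: ['library', 'you', 'book', 'on'] (min_width=19, slack=2)
Line 4: ['bed', 'pharmacy', 'hospital'] (min_width=21, slack=0)
Line 5: ['pharmacy', 'quick', 'open'] (min_width=19, slack=2)
Line 6: ['walk', 'low', 'or', 'laser', 'to'] (min_width=20, slack=1)

Answer: |waterfall   telescope|
|hard   tomato  matrix|
|library  you  book on|
|bed pharmacy hospital|
|pharmacy  quick  open|
|walk low or laser to |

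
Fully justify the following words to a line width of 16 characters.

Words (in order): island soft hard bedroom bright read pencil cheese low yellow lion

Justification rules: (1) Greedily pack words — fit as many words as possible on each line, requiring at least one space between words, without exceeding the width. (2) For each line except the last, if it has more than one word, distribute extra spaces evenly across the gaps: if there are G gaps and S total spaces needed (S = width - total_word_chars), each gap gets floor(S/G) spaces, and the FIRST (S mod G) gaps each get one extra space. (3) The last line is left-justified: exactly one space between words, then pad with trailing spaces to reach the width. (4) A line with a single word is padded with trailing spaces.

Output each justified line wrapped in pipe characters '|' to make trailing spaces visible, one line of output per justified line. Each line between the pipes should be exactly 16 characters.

Answer: |island soft hard|
|bedroom   bright|
|read      pencil|
|cheese       low|
|yellow lion     |

Derivation:
Line 1: ['island', 'soft', 'hard'] (min_width=16, slack=0)
Line 2: ['bedroom', 'bright'] (min_width=14, slack=2)
Line 3: ['read', 'pencil'] (min_width=11, slack=5)
Line 4: ['cheese', 'low'] (min_width=10, slack=6)
Line 5: ['yellow', 'lion'] (min_width=11, slack=5)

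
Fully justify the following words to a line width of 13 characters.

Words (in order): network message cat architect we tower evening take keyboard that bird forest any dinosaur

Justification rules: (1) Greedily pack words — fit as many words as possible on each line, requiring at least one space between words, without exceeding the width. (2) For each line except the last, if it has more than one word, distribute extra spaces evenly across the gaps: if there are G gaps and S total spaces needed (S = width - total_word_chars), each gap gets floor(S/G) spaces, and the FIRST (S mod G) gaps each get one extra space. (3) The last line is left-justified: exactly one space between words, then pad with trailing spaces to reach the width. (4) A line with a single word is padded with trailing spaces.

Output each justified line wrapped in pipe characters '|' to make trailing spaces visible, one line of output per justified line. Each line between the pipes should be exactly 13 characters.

Line 1: ['network'] (min_width=7, slack=6)
Line 2: ['message', 'cat'] (min_width=11, slack=2)
Line 3: ['architect', 'we'] (min_width=12, slack=1)
Line 4: ['tower', 'evening'] (min_width=13, slack=0)
Line 5: ['take', 'keyboard'] (min_width=13, slack=0)
Line 6: ['that', 'bird'] (min_width=9, slack=4)
Line 7: ['forest', 'any'] (min_width=10, slack=3)
Line 8: ['dinosaur'] (min_width=8, slack=5)

Answer: |network      |
|message   cat|
|architect  we|
|tower evening|
|take keyboard|
|that     bird|
|forest    any|
|dinosaur     |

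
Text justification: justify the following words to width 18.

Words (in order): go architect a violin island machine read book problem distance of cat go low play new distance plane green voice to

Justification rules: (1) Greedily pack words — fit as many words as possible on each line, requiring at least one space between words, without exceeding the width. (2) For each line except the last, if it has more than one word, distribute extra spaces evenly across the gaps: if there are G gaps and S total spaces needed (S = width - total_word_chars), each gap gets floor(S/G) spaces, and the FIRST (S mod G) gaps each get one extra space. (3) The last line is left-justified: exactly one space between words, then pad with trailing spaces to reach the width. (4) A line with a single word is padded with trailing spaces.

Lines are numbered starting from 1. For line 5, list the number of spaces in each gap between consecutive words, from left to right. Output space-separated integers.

Answer: 1 1 1 1

Derivation:
Line 1: ['go', 'architect', 'a'] (min_width=14, slack=4)
Line 2: ['violin', 'island'] (min_width=13, slack=5)
Line 3: ['machine', 'read', 'book'] (min_width=17, slack=1)
Line 4: ['problem', 'distance'] (min_width=16, slack=2)
Line 5: ['of', 'cat', 'go', 'low', 'play'] (min_width=18, slack=0)
Line 6: ['new', 'distance', 'plane'] (min_width=18, slack=0)
Line 7: ['green', 'voice', 'to'] (min_width=14, slack=4)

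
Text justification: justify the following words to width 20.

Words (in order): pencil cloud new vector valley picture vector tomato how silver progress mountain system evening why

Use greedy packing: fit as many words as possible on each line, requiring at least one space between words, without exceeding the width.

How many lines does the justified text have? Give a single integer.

Answer: 6

Derivation:
Line 1: ['pencil', 'cloud', 'new'] (min_width=16, slack=4)
Line 2: ['vector', 'valley'] (min_width=13, slack=7)
Line 3: ['picture', 'vector'] (min_width=14, slack=6)
Line 4: ['tomato', 'how', 'silver'] (min_width=17, slack=3)
Line 5: ['progress', 'mountain'] (min_width=17, slack=3)
Line 6: ['system', 'evening', 'why'] (min_width=18, slack=2)
Total lines: 6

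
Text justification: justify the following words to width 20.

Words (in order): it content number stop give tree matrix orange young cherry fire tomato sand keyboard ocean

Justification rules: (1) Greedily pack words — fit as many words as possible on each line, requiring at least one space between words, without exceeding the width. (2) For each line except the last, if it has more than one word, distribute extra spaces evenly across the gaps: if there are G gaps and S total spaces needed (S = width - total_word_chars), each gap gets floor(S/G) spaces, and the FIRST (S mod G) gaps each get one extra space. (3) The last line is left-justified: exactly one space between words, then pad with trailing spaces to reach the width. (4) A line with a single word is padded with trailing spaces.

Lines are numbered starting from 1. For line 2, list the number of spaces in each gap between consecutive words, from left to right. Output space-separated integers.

Answer: 4 4

Derivation:
Line 1: ['it', 'content', 'number'] (min_width=17, slack=3)
Line 2: ['stop', 'give', 'tree'] (min_width=14, slack=6)
Line 3: ['matrix', 'orange', 'young'] (min_width=19, slack=1)
Line 4: ['cherry', 'fire', 'tomato'] (min_width=18, slack=2)
Line 5: ['sand', 'keyboard', 'ocean'] (min_width=19, slack=1)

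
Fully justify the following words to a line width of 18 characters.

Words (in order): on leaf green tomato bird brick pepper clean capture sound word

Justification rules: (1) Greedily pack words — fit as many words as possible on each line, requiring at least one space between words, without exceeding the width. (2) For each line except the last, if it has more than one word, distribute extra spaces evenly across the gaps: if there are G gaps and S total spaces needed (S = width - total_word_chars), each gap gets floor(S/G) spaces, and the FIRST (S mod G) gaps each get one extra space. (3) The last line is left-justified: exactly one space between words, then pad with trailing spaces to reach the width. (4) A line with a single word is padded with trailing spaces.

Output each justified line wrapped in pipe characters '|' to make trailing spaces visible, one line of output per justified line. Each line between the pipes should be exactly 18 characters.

Line 1: ['on', 'leaf', 'green'] (min_width=13, slack=5)
Line 2: ['tomato', 'bird', 'brick'] (min_width=17, slack=1)
Line 3: ['pepper', 'clean'] (min_width=12, slack=6)
Line 4: ['capture', 'sound', 'word'] (min_width=18, slack=0)

Answer: |on    leaf   green|
|tomato  bird brick|
|pepper       clean|
|capture sound word|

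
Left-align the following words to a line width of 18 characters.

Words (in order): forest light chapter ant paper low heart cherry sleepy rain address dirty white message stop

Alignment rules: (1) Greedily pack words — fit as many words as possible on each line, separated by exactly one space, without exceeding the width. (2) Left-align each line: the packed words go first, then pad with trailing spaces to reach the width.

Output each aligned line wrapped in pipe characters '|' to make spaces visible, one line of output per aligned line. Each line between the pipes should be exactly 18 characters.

Answer: |forest light      |
|chapter ant paper |
|low heart cherry  |
|sleepy rain       |
|address dirty     |
|white message stop|

Derivation:
Line 1: ['forest', 'light'] (min_width=12, slack=6)
Line 2: ['chapter', 'ant', 'paper'] (min_width=17, slack=1)
Line 3: ['low', 'heart', 'cherry'] (min_width=16, slack=2)
Line 4: ['sleepy', 'rain'] (min_width=11, slack=7)
Line 5: ['address', 'dirty'] (min_width=13, slack=5)
Line 6: ['white', 'message', 'stop'] (min_width=18, slack=0)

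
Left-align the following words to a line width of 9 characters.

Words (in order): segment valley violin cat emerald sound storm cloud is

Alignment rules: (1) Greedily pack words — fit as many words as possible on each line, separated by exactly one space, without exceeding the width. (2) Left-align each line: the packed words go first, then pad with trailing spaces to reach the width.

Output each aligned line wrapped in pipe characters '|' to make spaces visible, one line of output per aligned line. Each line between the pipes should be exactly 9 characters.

Line 1: ['segment'] (min_width=7, slack=2)
Line 2: ['valley'] (min_width=6, slack=3)
Line 3: ['violin'] (min_width=6, slack=3)
Line 4: ['cat'] (min_width=3, slack=6)
Line 5: ['emerald'] (min_width=7, slack=2)
Line 6: ['sound'] (min_width=5, slack=4)
Line 7: ['storm'] (min_width=5, slack=4)
Line 8: ['cloud', 'is'] (min_width=8, slack=1)

Answer: |segment  |
|valley   |
|violin   |
|cat      |
|emerald  |
|sound    |
|storm    |
|cloud is |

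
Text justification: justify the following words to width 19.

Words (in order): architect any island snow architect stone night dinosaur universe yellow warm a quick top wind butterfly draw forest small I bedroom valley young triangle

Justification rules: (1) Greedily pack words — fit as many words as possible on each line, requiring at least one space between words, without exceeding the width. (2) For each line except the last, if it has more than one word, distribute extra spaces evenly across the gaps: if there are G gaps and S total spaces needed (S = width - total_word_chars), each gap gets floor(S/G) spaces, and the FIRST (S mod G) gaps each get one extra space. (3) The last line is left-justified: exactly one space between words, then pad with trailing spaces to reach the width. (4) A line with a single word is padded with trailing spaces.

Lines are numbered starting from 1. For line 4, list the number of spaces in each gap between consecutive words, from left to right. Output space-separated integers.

Answer: 6

Derivation:
Line 1: ['architect', 'any'] (min_width=13, slack=6)
Line 2: ['island', 'snow'] (min_width=11, slack=8)
Line 3: ['architect', 'stone'] (min_width=15, slack=4)
Line 4: ['night', 'dinosaur'] (min_width=14, slack=5)
Line 5: ['universe', 'yellow'] (min_width=15, slack=4)
Line 6: ['warm', 'a', 'quick', 'top'] (min_width=16, slack=3)
Line 7: ['wind', 'butterfly', 'draw'] (min_width=19, slack=0)
Line 8: ['forest', 'small', 'I'] (min_width=14, slack=5)
Line 9: ['bedroom', 'valley'] (min_width=14, slack=5)
Line 10: ['young', 'triangle'] (min_width=14, slack=5)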